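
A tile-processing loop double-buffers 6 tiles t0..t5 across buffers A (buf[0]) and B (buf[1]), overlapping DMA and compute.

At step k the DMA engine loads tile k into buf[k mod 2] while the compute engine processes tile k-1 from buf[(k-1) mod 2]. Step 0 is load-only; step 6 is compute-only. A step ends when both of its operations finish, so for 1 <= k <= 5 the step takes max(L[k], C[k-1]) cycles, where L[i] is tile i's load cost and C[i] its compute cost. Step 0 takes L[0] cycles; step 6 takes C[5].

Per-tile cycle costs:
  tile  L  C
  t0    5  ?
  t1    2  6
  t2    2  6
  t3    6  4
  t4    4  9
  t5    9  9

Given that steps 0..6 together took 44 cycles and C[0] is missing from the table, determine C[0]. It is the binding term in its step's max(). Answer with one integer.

step 0 | dur = L[0]=5 = 5
step 1 | dur = max(L[1]=2, C[0]=?) = C[0]  (unknown; binding)
step 2 | dur = max(L[2]=2, C[1]=6) = 6
step 3 | dur = max(L[3]=6, C[2]=6) = 6
step 4 | dur = max(L[4]=4, C[3]=4) = 4
step 5 | dur = max(L[5]=9, C[4]=9) = 9
step 6 | dur = C[5]=9 = 9
sum of known step durations = 39
dur[1] = total - known = 44 - 39 = 5
C[0] is the binding max in step 1, so C[0] = dur[1] = 5

C[0] = 5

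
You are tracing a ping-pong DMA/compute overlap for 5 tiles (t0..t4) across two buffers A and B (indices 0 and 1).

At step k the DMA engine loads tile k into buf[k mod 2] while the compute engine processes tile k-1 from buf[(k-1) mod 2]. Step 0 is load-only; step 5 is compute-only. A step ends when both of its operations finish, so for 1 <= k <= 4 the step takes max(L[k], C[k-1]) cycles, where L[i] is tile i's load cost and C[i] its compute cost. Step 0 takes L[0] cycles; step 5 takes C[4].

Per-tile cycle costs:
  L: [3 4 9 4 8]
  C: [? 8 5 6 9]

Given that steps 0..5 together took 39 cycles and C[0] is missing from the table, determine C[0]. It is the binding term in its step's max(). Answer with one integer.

C[0] = 5

step 0 | dur = L[0]=3 = 3
step 1 | dur = max(L[1]=4, C[0]=?) = C[0]  (unknown; binding)
step 2 | dur = max(L[2]=9, C[1]=8) = 9
step 3 | dur = max(L[3]=4, C[2]=5) = 5
step 4 | dur = max(L[4]=8, C[3]=6) = 8
step 5 | dur = C[4]=9 = 9
sum of known step durations = 34
dur[1] = total - known = 39 - 34 = 5
C[0] is the binding max in step 1, so C[0] = dur[1] = 5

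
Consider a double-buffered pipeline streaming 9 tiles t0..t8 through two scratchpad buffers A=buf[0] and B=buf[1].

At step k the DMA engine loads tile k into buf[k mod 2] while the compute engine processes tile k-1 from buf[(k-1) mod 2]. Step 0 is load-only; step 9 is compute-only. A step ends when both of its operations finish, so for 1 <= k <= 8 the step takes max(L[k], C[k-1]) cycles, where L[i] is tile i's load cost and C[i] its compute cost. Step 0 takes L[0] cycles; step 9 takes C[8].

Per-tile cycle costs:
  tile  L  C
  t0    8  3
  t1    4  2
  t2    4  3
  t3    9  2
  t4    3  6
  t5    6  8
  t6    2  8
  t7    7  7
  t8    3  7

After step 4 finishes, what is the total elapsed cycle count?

end_cycle[4] = 28

  0. 8=8c; end=8; A:t0 B:-
  1. max(4,3)=4c; end=12; A:t0 B:t1
  2. max(4,2)=4c; end=16; A:t2 B:t1
  3. max(9,3)=9c; end=25; A:t2 B:t3
  4. max(3,2)=3c; end=28; A:t4 B:t3
  5. max(6,6)=6c; end=34; A:t4 B:t5
  6. max(2,8)=8c; end=42; A:t6 B:t5
  7. max(7,8)=8c; end=50; A:t6 B:t7
  8. max(3,7)=7c; end=57; A:t8 B:t7
  9. 7=7c; end=64; A:t8 B:t7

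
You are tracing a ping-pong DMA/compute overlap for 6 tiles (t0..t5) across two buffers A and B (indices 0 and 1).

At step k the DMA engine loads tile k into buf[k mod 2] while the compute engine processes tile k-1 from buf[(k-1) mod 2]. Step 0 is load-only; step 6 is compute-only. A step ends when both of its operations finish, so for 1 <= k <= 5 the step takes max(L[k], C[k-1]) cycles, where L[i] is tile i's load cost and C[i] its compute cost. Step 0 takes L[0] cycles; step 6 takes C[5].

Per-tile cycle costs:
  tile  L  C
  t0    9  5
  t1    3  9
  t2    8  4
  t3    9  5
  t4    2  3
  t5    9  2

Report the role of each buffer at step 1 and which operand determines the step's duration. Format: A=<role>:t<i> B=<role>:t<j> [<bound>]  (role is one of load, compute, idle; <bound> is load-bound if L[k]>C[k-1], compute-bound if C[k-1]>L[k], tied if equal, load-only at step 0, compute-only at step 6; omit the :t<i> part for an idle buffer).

step 1: A=compute:t0 B=load:t1 [compute-bound]

step 0: L[0]=9 → dur=9, Σ=9 | A=load:t0 B=idle [load-only]
step 1: L[1]=3 C[0]=5 → dur=5, Σ=14 | A=compute:t0 B=load:t1 [compute-bound]
step 2: L[2]=8 C[1]=9 → dur=9, Σ=23 | A=load:t2 B=compute:t1 [compute-bound]
step 3: L[3]=9 C[2]=4 → dur=9, Σ=32 | A=compute:t2 B=load:t3 [load-bound]
step 4: L[4]=2 C[3]=5 → dur=5, Σ=37 | A=load:t4 B=compute:t3 [compute-bound]
step 5: L[5]=9 C[4]=3 → dur=9, Σ=46 | A=compute:t4 B=load:t5 [load-bound]
step 6: C[5]=2 → dur=2, Σ=48 | A=idle B=compute:t5 [compute-only]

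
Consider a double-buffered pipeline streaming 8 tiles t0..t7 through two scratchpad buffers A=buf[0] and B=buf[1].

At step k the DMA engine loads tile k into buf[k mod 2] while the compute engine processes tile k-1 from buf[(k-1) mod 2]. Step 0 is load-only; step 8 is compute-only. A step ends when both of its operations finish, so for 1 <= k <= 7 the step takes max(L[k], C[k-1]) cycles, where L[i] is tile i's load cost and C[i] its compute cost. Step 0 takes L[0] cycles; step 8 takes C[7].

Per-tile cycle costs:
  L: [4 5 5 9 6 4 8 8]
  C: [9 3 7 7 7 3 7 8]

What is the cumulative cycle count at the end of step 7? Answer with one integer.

end_cycle[7] = 57

  0. 4=4c; end=4; A:t0 B:-
  1. max(5,9)=9c; end=13; A:t0 B:t1
  2. max(5,3)=5c; end=18; A:t2 B:t1
  3. max(9,7)=9c; end=27; A:t2 B:t3
  4. max(6,7)=7c; end=34; A:t4 B:t3
  5. max(4,7)=7c; end=41; A:t4 B:t5
  6. max(8,3)=8c; end=49; A:t6 B:t5
  7. max(8,7)=8c; end=57; A:t6 B:t7
  8. 8=8c; end=65; A:t6 B:t7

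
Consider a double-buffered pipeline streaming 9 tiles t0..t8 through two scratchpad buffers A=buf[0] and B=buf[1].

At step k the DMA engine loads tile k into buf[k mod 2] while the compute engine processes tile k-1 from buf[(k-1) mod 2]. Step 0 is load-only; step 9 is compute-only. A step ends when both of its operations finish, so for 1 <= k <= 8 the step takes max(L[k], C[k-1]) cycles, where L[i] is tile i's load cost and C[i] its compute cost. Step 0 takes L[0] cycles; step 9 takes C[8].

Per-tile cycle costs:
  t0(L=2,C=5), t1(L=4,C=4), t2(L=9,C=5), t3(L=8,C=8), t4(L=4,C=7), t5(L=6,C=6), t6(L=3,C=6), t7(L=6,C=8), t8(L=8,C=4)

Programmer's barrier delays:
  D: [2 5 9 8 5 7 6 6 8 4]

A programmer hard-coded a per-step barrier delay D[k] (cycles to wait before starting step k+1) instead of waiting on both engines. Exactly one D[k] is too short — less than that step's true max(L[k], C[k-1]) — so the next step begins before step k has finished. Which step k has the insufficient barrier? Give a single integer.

hazard at step 4

k=0 barrier L[0]=2→2c, D[0]=2 ok
k=1 barrier max(L[1]=4,C[0]=5)→5c, D[1]=5 ok
k=2 barrier max(L[2]=9,C[1]=4)→9c, D[2]=9 ok
k=3 barrier max(L[3]=8,C[2]=5)→8c, D[3]=8 ok
k=4 barrier max(L[4]=4,C[3]=8)→8c, D[4]=5 SHORT
k=5 barrier max(L[5]=6,C[4]=7)→7c, D[5]=7 ok
k=6 barrier max(L[6]=3,C[5]=6)→6c, D[6]=6 ok
k=7 barrier max(L[7]=6,C[6]=6)→6c, D[7]=6 ok
k=8 barrier max(L[8]=8,C[7]=8)→8c, D[8]=8 ok
k=9 barrier C[8]=4→4c, D[9]=4 ok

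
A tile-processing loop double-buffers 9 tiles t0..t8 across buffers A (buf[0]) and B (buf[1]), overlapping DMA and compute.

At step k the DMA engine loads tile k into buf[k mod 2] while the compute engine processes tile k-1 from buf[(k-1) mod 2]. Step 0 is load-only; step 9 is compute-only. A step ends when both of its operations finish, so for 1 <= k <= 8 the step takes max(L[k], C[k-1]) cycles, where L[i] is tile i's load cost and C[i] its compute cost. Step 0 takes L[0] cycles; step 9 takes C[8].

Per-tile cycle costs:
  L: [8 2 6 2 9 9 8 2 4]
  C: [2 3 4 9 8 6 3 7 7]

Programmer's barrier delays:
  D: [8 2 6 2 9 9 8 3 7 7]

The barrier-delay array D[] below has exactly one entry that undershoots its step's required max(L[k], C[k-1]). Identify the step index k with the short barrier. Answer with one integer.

hazard at step 3

step 0: need L[0]=8 = 8; D[0]=8 ok
step 1: need max(L[1]=2,C[0]=2) = 2; D[1]=2 ok
step 2: need max(L[2]=6,C[1]=3) = 6; D[2]=6 ok
step 3: need max(L[3]=2,C[2]=4) = 4; D[3]=2 SHORT
step 4: need max(L[4]=9,C[3]=9) = 9; D[4]=9 ok
step 5: need max(L[5]=9,C[4]=8) = 9; D[5]=9 ok
step 6: need max(L[6]=8,C[5]=6) = 8; D[6]=8 ok
step 7: need max(L[7]=2,C[6]=3) = 3; D[7]=3 ok
step 8: need max(L[8]=4,C[7]=7) = 7; D[8]=7 ok
step 9: need C[8]=7 = 7; D[9]=7 ok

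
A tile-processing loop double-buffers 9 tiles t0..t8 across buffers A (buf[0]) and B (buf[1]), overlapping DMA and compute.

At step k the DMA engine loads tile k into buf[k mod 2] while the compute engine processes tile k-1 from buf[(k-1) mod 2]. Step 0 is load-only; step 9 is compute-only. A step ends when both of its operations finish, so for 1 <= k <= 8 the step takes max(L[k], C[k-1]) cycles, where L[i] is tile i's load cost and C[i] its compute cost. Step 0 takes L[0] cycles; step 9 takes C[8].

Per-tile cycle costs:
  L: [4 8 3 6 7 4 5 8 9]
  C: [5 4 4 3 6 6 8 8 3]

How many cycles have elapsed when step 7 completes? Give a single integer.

k=0 load=t0/4c comp=- wait=4 total=4
k=1 load=t1/8c comp=t0/5c wait=8 total=12
k=2 load=t2/3c comp=t1/4c wait=4 total=16
k=3 load=t3/6c comp=t2/4c wait=6 total=22
k=4 load=t4/7c comp=t3/3c wait=7 total=29
k=5 load=t5/4c comp=t4/6c wait=6 total=35
k=6 load=t6/5c comp=t5/6c wait=6 total=41
k=7 load=t7/8c comp=t6/8c wait=8 total=49
k=8 load=t8/9c comp=t7/8c wait=9 total=58
k=9 load=- comp=t8/3c wait=3 total=61

end_cycle[7] = 49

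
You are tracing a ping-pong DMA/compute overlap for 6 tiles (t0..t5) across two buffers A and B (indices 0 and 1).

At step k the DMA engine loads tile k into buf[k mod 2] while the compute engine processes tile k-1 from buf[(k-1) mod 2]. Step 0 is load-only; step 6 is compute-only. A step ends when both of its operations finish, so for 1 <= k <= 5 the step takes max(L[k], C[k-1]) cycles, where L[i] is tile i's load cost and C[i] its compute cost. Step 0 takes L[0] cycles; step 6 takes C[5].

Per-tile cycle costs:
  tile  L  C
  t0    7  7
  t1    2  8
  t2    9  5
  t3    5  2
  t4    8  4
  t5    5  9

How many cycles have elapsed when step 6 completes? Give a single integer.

end_cycle[6] = 50

  0. 7=7c; end=7; A:t0 B:-
  1. max(2,7)=7c; end=14; A:t0 B:t1
  2. max(9,8)=9c; end=23; A:t2 B:t1
  3. max(5,5)=5c; end=28; A:t2 B:t3
  4. max(8,2)=8c; end=36; A:t4 B:t3
  5. max(5,4)=5c; end=41; A:t4 B:t5
  6. 9=9c; end=50; A:t4 B:t5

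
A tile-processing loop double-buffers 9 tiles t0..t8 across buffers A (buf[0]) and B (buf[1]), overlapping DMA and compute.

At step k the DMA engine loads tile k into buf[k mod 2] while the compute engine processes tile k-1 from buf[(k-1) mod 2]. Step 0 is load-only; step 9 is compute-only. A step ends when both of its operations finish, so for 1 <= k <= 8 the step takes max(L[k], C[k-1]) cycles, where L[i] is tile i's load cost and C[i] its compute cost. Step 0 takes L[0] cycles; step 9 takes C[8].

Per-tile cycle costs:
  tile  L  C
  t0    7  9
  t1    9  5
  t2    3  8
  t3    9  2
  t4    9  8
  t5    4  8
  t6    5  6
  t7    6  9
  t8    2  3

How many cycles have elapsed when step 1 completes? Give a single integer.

end_cycle[1] = 16

step 0: L[0]=7 → dur=7, Σ=7 | A=load:t0 B=idle [load-only]
step 1: L[1]=9 C[0]=9 → dur=9, Σ=16 | A=compute:t0 B=load:t1 [tied]
step 2: L[2]=3 C[1]=5 → dur=5, Σ=21 | A=load:t2 B=compute:t1 [compute-bound]
step 3: L[3]=9 C[2]=8 → dur=9, Σ=30 | A=compute:t2 B=load:t3 [load-bound]
step 4: L[4]=9 C[3]=2 → dur=9, Σ=39 | A=load:t4 B=compute:t3 [load-bound]
step 5: L[5]=4 C[4]=8 → dur=8, Σ=47 | A=compute:t4 B=load:t5 [compute-bound]
step 6: L[6]=5 C[5]=8 → dur=8, Σ=55 | A=load:t6 B=compute:t5 [compute-bound]
step 7: L[7]=6 C[6]=6 → dur=6, Σ=61 | A=compute:t6 B=load:t7 [tied]
step 8: L[8]=2 C[7]=9 → dur=9, Σ=70 | A=load:t8 B=compute:t7 [compute-bound]
step 9: C[8]=3 → dur=3, Σ=73 | A=compute:t8 B=idle [compute-only]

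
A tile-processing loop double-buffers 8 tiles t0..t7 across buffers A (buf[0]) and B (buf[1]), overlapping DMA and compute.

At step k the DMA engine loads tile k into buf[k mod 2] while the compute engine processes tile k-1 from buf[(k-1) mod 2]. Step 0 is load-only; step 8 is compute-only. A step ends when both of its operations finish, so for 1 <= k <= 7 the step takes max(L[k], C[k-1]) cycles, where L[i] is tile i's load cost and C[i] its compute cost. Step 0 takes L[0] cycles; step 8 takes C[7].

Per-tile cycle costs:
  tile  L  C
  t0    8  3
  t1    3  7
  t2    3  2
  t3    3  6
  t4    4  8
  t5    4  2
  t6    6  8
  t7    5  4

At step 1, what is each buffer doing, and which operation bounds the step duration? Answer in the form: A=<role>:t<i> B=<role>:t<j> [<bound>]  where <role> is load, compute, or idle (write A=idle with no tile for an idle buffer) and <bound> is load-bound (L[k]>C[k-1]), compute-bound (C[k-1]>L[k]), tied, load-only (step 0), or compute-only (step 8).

[0] DMA t0→A (8c) ∥ CU idle ⇒ 8c, clock 8
[1] DMA t1→B (3c) ∥ CU A:t0 (3c) ⇒ 3c, clock 11
[2] DMA t2→A (3c) ∥ CU B:t1 (7c) ⇒ 7c, clock 18
[3] DMA t3→B (3c) ∥ CU A:t2 (2c) ⇒ 3c, clock 21
[4] DMA t4→A (4c) ∥ CU B:t3 (6c) ⇒ 6c, clock 27
[5] DMA t5→B (4c) ∥ CU A:t4 (8c) ⇒ 8c, clock 35
[6] DMA t6→A (6c) ∥ CU B:t5 (2c) ⇒ 6c, clock 41
[7] DMA t7→B (5c) ∥ CU A:t6 (8c) ⇒ 8c, clock 49
[8] DMA idle ∥ CU B:t7 (4c) ⇒ 4c, clock 53

step 1: A=compute:t0 B=load:t1 [tied]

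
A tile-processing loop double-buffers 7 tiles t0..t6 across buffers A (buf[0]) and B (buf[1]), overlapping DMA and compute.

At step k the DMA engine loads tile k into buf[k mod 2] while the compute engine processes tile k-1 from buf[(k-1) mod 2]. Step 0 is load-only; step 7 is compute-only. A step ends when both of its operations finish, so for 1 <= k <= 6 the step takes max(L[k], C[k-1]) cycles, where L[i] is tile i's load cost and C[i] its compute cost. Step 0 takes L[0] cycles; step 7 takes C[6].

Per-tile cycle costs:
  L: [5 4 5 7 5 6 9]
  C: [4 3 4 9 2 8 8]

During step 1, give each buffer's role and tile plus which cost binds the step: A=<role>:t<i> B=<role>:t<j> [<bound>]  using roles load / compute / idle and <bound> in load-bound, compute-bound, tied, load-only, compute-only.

k=0 load=t0/5c comp=- wait=5 total=5
k=1 load=t1/4c comp=t0/4c wait=4 total=9
k=2 load=t2/5c comp=t1/3c wait=5 total=14
k=3 load=t3/7c comp=t2/4c wait=7 total=21
k=4 load=t4/5c comp=t3/9c wait=9 total=30
k=5 load=t5/6c comp=t4/2c wait=6 total=36
k=6 load=t6/9c comp=t5/8c wait=9 total=45
k=7 load=- comp=t6/8c wait=8 total=53

step 1: A=compute:t0 B=load:t1 [tied]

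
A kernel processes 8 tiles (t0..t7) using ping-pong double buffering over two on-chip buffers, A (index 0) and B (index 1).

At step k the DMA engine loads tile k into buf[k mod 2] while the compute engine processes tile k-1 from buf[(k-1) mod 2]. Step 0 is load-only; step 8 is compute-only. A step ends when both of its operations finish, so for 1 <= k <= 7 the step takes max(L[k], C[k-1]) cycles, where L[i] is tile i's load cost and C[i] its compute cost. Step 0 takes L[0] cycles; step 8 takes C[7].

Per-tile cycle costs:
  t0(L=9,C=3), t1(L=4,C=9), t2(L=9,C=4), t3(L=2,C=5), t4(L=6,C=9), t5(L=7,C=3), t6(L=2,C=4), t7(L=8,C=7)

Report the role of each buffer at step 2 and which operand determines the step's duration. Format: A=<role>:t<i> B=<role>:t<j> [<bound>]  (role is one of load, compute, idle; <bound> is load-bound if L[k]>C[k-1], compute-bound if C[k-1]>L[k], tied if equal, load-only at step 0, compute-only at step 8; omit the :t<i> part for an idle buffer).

k=0 load=t0/9c comp=- wait=9 total=9
k=1 load=t1/4c comp=t0/3c wait=4 total=13
k=2 load=t2/9c comp=t1/9c wait=9 total=22
k=3 load=t3/2c comp=t2/4c wait=4 total=26
k=4 load=t4/6c comp=t3/5c wait=6 total=32
k=5 load=t5/7c comp=t4/9c wait=9 total=41
k=6 load=t6/2c comp=t5/3c wait=3 total=44
k=7 load=t7/8c comp=t6/4c wait=8 total=52
k=8 load=- comp=t7/7c wait=7 total=59

step 2: A=load:t2 B=compute:t1 [tied]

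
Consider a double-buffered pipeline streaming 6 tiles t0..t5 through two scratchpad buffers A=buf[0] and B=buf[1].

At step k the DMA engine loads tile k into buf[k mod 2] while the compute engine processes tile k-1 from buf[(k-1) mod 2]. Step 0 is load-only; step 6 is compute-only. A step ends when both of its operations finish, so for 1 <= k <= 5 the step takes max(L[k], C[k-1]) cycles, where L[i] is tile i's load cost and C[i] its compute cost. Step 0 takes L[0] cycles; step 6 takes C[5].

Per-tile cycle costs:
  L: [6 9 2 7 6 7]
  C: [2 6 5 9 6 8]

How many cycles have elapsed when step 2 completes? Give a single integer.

end_cycle[2] = 21

step 0: L[0]=6 → dur=6, Σ=6 | A=load:t0 B=idle [load-only]
step 1: L[1]=9 C[0]=2 → dur=9, Σ=15 | A=compute:t0 B=load:t1 [load-bound]
step 2: L[2]=2 C[1]=6 → dur=6, Σ=21 | A=load:t2 B=compute:t1 [compute-bound]
step 3: L[3]=7 C[2]=5 → dur=7, Σ=28 | A=compute:t2 B=load:t3 [load-bound]
step 4: L[4]=6 C[3]=9 → dur=9, Σ=37 | A=load:t4 B=compute:t3 [compute-bound]
step 5: L[5]=7 C[4]=6 → dur=7, Σ=44 | A=compute:t4 B=load:t5 [load-bound]
step 6: C[5]=8 → dur=8, Σ=52 | A=idle B=compute:t5 [compute-only]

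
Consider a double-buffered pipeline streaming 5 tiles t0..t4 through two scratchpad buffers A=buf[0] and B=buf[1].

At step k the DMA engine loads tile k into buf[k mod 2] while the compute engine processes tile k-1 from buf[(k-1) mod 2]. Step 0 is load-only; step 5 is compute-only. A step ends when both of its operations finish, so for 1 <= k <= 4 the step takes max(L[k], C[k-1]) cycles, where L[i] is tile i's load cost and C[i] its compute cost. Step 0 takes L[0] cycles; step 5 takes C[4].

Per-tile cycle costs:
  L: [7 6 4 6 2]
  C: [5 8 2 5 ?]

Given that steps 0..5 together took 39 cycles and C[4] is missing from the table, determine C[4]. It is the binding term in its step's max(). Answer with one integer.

C[4] = 7

step 0 = dur = L[0]=7 = 7
step 1 = dur = max(L[1]=6, C[0]=5) = 6
step 2 = dur = max(L[2]=4, C[1]=8) = 8
step 3 = dur = max(L[3]=6, C[2]=2) = 6
step 4 = dur = max(L[4]=2, C[3]=5) = 5
step 5 = dur = C[4]=? = C[4]  (unknown; binding)
sum of known step durations = 32
dur[5] = total - known = 39 - 32 = 7
C[4] is the binding max in step 5, so C[4] = dur[5] = 7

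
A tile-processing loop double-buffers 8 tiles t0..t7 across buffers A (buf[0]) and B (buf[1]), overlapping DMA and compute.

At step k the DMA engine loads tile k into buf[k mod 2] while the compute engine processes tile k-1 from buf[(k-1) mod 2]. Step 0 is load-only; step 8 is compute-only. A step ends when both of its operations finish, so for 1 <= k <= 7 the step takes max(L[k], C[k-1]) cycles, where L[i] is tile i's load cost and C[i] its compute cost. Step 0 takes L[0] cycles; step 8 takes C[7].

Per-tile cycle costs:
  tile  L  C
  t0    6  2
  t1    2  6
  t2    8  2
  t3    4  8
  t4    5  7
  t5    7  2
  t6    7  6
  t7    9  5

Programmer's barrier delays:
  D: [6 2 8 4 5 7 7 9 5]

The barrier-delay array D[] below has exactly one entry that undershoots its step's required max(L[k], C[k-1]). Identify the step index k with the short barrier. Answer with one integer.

k=0 barrier L[0]=6→6c, D[0]=6 ok
k=1 barrier max(L[1]=2,C[0]=2)→2c, D[1]=2 ok
k=2 barrier max(L[2]=8,C[1]=6)→8c, D[2]=8 ok
k=3 barrier max(L[3]=4,C[2]=2)→4c, D[3]=4 ok
k=4 barrier max(L[4]=5,C[3]=8)→8c, D[4]=5 SHORT
k=5 barrier max(L[5]=7,C[4]=7)→7c, D[5]=7 ok
k=6 barrier max(L[6]=7,C[5]=2)→7c, D[6]=7 ok
k=7 barrier max(L[7]=9,C[6]=6)→9c, D[7]=9 ok
k=8 barrier C[7]=5→5c, D[8]=5 ok

hazard at step 4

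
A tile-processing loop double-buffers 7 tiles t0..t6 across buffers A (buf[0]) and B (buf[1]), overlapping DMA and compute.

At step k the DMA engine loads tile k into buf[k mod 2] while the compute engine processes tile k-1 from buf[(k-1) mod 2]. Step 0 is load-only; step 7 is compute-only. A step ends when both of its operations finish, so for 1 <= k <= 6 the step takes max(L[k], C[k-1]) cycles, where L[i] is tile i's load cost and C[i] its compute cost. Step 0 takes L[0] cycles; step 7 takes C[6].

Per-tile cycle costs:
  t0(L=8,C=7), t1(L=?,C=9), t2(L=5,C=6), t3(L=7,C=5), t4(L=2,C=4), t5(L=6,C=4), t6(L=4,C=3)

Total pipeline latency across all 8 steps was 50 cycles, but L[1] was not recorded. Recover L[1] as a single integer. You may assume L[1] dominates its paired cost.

step 0: dur = L[0]=8 = 8
step 1: dur = max(L[1]=?, C[0]=7) = L[1]  (unknown; binding)
step 2: dur = max(L[2]=5, C[1]=9) = 9
step 3: dur = max(L[3]=7, C[2]=6) = 7
step 4: dur = max(L[4]=2, C[3]=5) = 5
step 5: dur = max(L[5]=6, C[4]=4) = 6
step 6: dur = max(L[6]=4, C[5]=4) = 4
step 7: dur = C[6]=3 = 3
sum of known step durations = 42
dur[1] = total - known = 50 - 42 = 8
L[1] is the binding max in step 1, so L[1] = dur[1] = 8

L[1] = 8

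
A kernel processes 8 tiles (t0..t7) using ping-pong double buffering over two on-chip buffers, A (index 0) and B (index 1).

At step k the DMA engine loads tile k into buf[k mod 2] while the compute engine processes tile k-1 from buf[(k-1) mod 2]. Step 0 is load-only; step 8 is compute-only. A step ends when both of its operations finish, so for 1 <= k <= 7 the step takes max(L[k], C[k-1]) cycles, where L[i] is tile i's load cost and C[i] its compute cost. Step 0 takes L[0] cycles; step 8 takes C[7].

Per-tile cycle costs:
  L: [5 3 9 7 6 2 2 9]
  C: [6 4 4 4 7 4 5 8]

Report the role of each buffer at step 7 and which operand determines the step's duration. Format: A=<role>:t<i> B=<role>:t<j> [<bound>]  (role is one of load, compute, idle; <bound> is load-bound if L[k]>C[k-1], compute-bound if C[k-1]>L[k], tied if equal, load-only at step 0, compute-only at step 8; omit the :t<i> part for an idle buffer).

  0. 5=5c; end=5; A:t0 B:-
  1. max(3,6)=6c; end=11; A:t0 B:t1
  2. max(9,4)=9c; end=20; A:t2 B:t1
  3. max(7,4)=7c; end=27; A:t2 B:t3
  4. max(6,4)=6c; end=33; A:t4 B:t3
  5. max(2,7)=7c; end=40; A:t4 B:t5
  6. max(2,4)=4c; end=44; A:t6 B:t5
  7. max(9,5)=9c; end=53; A:t6 B:t7
  8. 8=8c; end=61; A:t6 B:t7

step 7: A=compute:t6 B=load:t7 [load-bound]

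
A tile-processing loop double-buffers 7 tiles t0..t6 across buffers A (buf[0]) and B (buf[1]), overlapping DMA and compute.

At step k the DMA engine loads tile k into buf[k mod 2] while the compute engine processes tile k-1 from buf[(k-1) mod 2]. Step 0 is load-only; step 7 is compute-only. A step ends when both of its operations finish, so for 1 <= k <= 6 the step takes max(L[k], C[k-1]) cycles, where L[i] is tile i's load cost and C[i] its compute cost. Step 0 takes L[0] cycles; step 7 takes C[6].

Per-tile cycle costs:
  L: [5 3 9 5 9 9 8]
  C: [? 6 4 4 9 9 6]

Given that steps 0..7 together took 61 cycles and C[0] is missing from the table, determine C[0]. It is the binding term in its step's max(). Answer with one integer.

step 0 → dur = L[0]=5 = 5
step 1 → dur = max(L[1]=3, C[0]=?) = C[0]  (unknown; binding)
step 2 → dur = max(L[2]=9, C[1]=6) = 9
step 3 → dur = max(L[3]=5, C[2]=4) = 5
step 4 → dur = max(L[4]=9, C[3]=4) = 9
step 5 → dur = max(L[5]=9, C[4]=9) = 9
step 6 → dur = max(L[6]=8, C[5]=9) = 9
step 7 → dur = C[6]=6 = 6
sum of known step durations = 52
dur[1] = total - known = 61 - 52 = 9
C[0] is the binding max in step 1, so C[0] = dur[1] = 9

C[0] = 9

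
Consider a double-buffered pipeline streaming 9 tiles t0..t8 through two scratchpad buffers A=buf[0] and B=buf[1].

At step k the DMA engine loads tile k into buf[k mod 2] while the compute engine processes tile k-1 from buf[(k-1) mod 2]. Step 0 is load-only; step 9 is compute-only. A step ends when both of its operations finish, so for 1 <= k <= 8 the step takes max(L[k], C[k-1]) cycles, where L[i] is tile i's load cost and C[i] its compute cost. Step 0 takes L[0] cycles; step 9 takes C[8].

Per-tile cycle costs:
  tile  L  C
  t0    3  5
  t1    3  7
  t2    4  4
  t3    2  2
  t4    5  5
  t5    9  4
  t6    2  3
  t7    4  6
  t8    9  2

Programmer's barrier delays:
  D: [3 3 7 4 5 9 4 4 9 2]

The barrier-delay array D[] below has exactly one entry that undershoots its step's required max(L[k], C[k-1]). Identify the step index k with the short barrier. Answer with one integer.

hazard at step 1

step 0: need L[0]=3 = 3; D[0]=3 ok
step 1: need max(L[1]=3,C[0]=5) = 5; D[1]=3 SHORT
step 2: need max(L[2]=4,C[1]=7) = 7; D[2]=7 ok
step 3: need max(L[3]=2,C[2]=4) = 4; D[3]=4 ok
step 4: need max(L[4]=5,C[3]=2) = 5; D[4]=5 ok
step 5: need max(L[5]=9,C[4]=5) = 9; D[5]=9 ok
step 6: need max(L[6]=2,C[5]=4) = 4; D[6]=4 ok
step 7: need max(L[7]=4,C[6]=3) = 4; D[7]=4 ok
step 8: need max(L[8]=9,C[7]=6) = 9; D[8]=9 ok
step 9: need C[8]=2 = 2; D[9]=2 ok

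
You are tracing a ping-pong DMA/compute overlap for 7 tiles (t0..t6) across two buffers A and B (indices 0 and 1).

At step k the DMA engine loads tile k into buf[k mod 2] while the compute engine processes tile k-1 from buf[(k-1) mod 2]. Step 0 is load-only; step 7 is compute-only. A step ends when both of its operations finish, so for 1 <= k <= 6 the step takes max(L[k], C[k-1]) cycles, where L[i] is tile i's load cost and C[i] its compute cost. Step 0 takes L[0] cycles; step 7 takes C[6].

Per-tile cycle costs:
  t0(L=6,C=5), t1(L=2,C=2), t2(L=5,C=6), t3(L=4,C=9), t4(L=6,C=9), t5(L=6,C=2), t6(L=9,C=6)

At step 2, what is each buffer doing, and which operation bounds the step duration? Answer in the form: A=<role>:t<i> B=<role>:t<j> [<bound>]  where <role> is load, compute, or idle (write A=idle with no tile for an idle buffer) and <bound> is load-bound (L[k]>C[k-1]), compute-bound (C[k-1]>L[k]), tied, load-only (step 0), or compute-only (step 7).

step 2: A=load:t2 B=compute:t1 [load-bound]

step 0: L[0]=6 → dur=6, Σ=6 | A=load:t0 B=idle [load-only]
step 1: L[1]=2 C[0]=5 → dur=5, Σ=11 | A=compute:t0 B=load:t1 [compute-bound]
step 2: L[2]=5 C[1]=2 → dur=5, Σ=16 | A=load:t2 B=compute:t1 [load-bound]
step 3: L[3]=4 C[2]=6 → dur=6, Σ=22 | A=compute:t2 B=load:t3 [compute-bound]
step 4: L[4]=6 C[3]=9 → dur=9, Σ=31 | A=load:t4 B=compute:t3 [compute-bound]
step 5: L[5]=6 C[4]=9 → dur=9, Σ=40 | A=compute:t4 B=load:t5 [compute-bound]
step 6: L[6]=9 C[5]=2 → dur=9, Σ=49 | A=load:t6 B=compute:t5 [load-bound]
step 7: C[6]=6 → dur=6, Σ=55 | A=compute:t6 B=idle [compute-only]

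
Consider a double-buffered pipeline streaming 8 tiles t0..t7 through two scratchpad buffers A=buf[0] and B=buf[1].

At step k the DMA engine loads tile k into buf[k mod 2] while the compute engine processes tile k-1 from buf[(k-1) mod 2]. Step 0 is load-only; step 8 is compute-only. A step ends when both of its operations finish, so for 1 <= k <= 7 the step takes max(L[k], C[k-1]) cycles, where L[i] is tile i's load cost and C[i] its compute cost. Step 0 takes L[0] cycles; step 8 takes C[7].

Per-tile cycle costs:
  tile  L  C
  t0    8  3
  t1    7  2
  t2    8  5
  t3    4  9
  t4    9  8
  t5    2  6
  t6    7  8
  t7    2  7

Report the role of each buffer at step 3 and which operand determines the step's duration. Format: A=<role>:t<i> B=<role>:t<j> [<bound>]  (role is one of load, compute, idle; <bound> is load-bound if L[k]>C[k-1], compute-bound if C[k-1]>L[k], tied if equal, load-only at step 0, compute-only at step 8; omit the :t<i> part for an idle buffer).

step 3: A=compute:t2 B=load:t3 [compute-bound]

step 0: L[0]=8 → dur=8, Σ=8 | A=load:t0 B=idle [load-only]
step 1: L[1]=7 C[0]=3 → dur=7, Σ=15 | A=compute:t0 B=load:t1 [load-bound]
step 2: L[2]=8 C[1]=2 → dur=8, Σ=23 | A=load:t2 B=compute:t1 [load-bound]
step 3: L[3]=4 C[2]=5 → dur=5, Σ=28 | A=compute:t2 B=load:t3 [compute-bound]
step 4: L[4]=9 C[3]=9 → dur=9, Σ=37 | A=load:t4 B=compute:t3 [tied]
step 5: L[5]=2 C[4]=8 → dur=8, Σ=45 | A=compute:t4 B=load:t5 [compute-bound]
step 6: L[6]=7 C[5]=6 → dur=7, Σ=52 | A=load:t6 B=compute:t5 [load-bound]
step 7: L[7]=2 C[6]=8 → dur=8, Σ=60 | A=compute:t6 B=load:t7 [compute-bound]
step 8: C[7]=7 → dur=7, Σ=67 | A=idle B=compute:t7 [compute-only]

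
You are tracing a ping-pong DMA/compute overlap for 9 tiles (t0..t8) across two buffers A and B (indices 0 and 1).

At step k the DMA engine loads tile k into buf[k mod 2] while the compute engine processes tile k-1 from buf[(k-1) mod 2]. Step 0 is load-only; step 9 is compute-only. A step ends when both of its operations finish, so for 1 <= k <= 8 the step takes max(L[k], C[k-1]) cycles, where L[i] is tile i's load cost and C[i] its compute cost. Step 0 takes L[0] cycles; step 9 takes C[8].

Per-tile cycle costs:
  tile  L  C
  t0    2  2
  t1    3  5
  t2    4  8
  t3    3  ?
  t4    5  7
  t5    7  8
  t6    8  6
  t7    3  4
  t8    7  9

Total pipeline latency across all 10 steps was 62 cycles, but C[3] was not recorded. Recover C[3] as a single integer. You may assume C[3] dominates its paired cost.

C[3] = 7

step 0 | dur = L[0]=2 = 2
step 1 | dur = max(L[1]=3, C[0]=2) = 3
step 2 | dur = max(L[2]=4, C[1]=5) = 5
step 3 | dur = max(L[3]=3, C[2]=8) = 8
step 4 | dur = max(L[4]=5, C[3]=?) = C[3]  (unknown; binding)
step 5 | dur = max(L[5]=7, C[4]=7) = 7
step 6 | dur = max(L[6]=8, C[5]=8) = 8
step 7 | dur = max(L[7]=3, C[6]=6) = 6
step 8 | dur = max(L[8]=7, C[7]=4) = 7
step 9 | dur = C[8]=9 = 9
sum of known step durations = 55
dur[4] = total - known = 62 - 55 = 7
C[3] is the binding max in step 4, so C[3] = dur[4] = 7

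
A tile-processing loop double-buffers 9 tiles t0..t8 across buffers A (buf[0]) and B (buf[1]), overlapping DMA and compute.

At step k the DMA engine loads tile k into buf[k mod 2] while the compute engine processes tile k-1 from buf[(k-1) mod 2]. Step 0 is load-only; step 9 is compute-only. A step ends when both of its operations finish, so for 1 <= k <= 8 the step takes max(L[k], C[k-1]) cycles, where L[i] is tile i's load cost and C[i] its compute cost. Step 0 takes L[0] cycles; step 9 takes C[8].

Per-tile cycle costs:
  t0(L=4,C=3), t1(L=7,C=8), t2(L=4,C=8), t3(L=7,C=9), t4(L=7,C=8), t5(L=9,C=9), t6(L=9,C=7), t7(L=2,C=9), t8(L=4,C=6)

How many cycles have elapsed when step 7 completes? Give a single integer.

end_cycle[7] = 61

[0] DMA t0→A (4c) ∥ CU idle ⇒ 4c, clock 4
[1] DMA t1→B (7c) ∥ CU A:t0 (3c) ⇒ 7c, clock 11
[2] DMA t2→A (4c) ∥ CU B:t1 (8c) ⇒ 8c, clock 19
[3] DMA t3→B (7c) ∥ CU A:t2 (8c) ⇒ 8c, clock 27
[4] DMA t4→A (7c) ∥ CU B:t3 (9c) ⇒ 9c, clock 36
[5] DMA t5→B (9c) ∥ CU A:t4 (8c) ⇒ 9c, clock 45
[6] DMA t6→A (9c) ∥ CU B:t5 (9c) ⇒ 9c, clock 54
[7] DMA t7→B (2c) ∥ CU A:t6 (7c) ⇒ 7c, clock 61
[8] DMA t8→A (4c) ∥ CU B:t7 (9c) ⇒ 9c, clock 70
[9] DMA idle ∥ CU A:t8 (6c) ⇒ 6c, clock 76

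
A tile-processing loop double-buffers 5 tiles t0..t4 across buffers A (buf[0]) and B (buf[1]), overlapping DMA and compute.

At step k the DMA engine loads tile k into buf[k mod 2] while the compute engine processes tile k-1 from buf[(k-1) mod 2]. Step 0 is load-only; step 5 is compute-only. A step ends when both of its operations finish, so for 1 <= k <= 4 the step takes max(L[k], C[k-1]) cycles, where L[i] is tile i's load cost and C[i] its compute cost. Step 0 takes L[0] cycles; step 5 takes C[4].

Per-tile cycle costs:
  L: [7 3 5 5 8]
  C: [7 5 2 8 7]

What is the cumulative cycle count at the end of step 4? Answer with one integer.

step 0: L[0]=7 → dur=7, Σ=7 | A=load:t0 B=idle [load-only]
step 1: L[1]=3 C[0]=7 → dur=7, Σ=14 | A=compute:t0 B=load:t1 [compute-bound]
step 2: L[2]=5 C[1]=5 → dur=5, Σ=19 | A=load:t2 B=compute:t1 [tied]
step 3: L[3]=5 C[2]=2 → dur=5, Σ=24 | A=compute:t2 B=load:t3 [load-bound]
step 4: L[4]=8 C[3]=8 → dur=8, Σ=32 | A=load:t4 B=compute:t3 [tied]
step 5: C[4]=7 → dur=7, Σ=39 | A=compute:t4 B=idle [compute-only]

end_cycle[4] = 32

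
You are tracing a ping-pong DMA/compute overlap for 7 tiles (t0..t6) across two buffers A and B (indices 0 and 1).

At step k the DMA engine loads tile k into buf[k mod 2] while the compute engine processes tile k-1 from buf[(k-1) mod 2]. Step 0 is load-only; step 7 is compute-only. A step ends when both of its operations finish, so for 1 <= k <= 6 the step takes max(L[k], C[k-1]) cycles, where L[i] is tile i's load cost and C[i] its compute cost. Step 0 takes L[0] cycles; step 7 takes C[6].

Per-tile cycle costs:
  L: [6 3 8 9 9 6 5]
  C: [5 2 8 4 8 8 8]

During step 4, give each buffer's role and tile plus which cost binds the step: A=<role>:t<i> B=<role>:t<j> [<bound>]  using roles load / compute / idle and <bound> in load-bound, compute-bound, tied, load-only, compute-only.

step 4: A=load:t4 B=compute:t3 [load-bound]

[0] DMA t0→A (6c) ∥ CU idle ⇒ 6c, clock 6
[1] DMA t1→B (3c) ∥ CU A:t0 (5c) ⇒ 5c, clock 11
[2] DMA t2→A (8c) ∥ CU B:t1 (2c) ⇒ 8c, clock 19
[3] DMA t3→B (9c) ∥ CU A:t2 (8c) ⇒ 9c, clock 28
[4] DMA t4→A (9c) ∥ CU B:t3 (4c) ⇒ 9c, clock 37
[5] DMA t5→B (6c) ∥ CU A:t4 (8c) ⇒ 8c, clock 45
[6] DMA t6→A (5c) ∥ CU B:t5 (8c) ⇒ 8c, clock 53
[7] DMA idle ∥ CU A:t6 (8c) ⇒ 8c, clock 61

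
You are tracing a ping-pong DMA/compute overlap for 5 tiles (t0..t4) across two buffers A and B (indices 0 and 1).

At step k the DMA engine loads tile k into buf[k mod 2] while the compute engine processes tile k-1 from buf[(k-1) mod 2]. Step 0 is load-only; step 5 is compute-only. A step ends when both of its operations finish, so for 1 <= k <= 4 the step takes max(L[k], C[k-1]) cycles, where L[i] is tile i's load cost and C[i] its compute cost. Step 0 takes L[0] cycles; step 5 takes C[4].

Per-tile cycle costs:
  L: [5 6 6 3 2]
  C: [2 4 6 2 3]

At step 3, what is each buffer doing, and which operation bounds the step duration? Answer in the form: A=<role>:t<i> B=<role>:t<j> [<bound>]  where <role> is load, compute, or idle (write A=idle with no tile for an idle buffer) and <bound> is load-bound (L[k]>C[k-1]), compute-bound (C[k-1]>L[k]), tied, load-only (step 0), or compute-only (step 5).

step 3: A=compute:t2 B=load:t3 [compute-bound]

[0] DMA t0→A (5c) ∥ CU idle ⇒ 5c, clock 5
[1] DMA t1→B (6c) ∥ CU A:t0 (2c) ⇒ 6c, clock 11
[2] DMA t2→A (6c) ∥ CU B:t1 (4c) ⇒ 6c, clock 17
[3] DMA t3→B (3c) ∥ CU A:t2 (6c) ⇒ 6c, clock 23
[4] DMA t4→A (2c) ∥ CU B:t3 (2c) ⇒ 2c, clock 25
[5] DMA idle ∥ CU A:t4 (3c) ⇒ 3c, clock 28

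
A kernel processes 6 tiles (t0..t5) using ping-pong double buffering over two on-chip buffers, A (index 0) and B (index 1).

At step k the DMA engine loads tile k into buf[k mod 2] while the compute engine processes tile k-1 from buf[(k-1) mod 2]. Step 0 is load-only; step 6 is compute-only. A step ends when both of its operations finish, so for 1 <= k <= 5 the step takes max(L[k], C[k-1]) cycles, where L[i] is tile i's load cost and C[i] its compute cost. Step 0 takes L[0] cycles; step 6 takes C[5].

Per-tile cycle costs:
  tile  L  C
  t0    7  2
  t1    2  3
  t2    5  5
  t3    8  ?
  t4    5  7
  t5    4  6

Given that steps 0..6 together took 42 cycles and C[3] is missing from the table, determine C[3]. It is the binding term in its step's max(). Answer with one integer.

step 0 | dur = L[0]=7 = 7
step 1 | dur = max(L[1]=2, C[0]=2) = 2
step 2 | dur = max(L[2]=5, C[1]=3) = 5
step 3 | dur = max(L[3]=8, C[2]=5) = 8
step 4 | dur = max(L[4]=5, C[3]=?) = C[3]  (unknown; binding)
step 5 | dur = max(L[5]=4, C[4]=7) = 7
step 6 | dur = C[5]=6 = 6
sum of known step durations = 35
dur[4] = total - known = 42 - 35 = 7
C[3] is the binding max in step 4, so C[3] = dur[4] = 7

C[3] = 7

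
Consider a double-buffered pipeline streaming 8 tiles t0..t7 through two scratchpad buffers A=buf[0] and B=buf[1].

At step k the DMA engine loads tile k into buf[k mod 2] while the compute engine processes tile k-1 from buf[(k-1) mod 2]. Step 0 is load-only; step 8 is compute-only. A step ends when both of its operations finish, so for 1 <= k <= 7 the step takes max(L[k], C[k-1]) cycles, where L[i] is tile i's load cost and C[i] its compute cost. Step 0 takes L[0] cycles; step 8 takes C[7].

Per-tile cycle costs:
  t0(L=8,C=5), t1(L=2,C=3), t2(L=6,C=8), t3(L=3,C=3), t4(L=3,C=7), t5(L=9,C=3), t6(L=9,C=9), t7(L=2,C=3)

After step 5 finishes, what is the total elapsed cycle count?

[0] DMA t0→A (8c) ∥ CU idle ⇒ 8c, clock 8
[1] DMA t1→B (2c) ∥ CU A:t0 (5c) ⇒ 5c, clock 13
[2] DMA t2→A (6c) ∥ CU B:t1 (3c) ⇒ 6c, clock 19
[3] DMA t3→B (3c) ∥ CU A:t2 (8c) ⇒ 8c, clock 27
[4] DMA t4→A (3c) ∥ CU B:t3 (3c) ⇒ 3c, clock 30
[5] DMA t5→B (9c) ∥ CU A:t4 (7c) ⇒ 9c, clock 39
[6] DMA t6→A (9c) ∥ CU B:t5 (3c) ⇒ 9c, clock 48
[7] DMA t7→B (2c) ∥ CU A:t6 (9c) ⇒ 9c, clock 57
[8] DMA idle ∥ CU B:t7 (3c) ⇒ 3c, clock 60

end_cycle[5] = 39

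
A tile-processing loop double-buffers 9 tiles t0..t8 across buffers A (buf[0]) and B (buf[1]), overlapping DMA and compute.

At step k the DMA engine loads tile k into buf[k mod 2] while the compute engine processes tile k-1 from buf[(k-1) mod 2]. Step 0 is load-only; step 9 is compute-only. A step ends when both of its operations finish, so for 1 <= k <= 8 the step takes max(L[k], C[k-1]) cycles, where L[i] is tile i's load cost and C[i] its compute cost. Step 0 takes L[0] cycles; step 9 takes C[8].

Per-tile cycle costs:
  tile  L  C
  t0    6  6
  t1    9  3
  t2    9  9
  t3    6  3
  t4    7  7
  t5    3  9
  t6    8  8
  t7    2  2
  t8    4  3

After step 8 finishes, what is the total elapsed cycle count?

  0. 6=6c; end=6; A:t0 B:-
  1. max(9,6)=9c; end=15; A:t0 B:t1
  2. max(9,3)=9c; end=24; A:t2 B:t1
  3. max(6,9)=9c; end=33; A:t2 B:t3
  4. max(7,3)=7c; end=40; A:t4 B:t3
  5. max(3,7)=7c; end=47; A:t4 B:t5
  6. max(8,9)=9c; end=56; A:t6 B:t5
  7. max(2,8)=8c; end=64; A:t6 B:t7
  8. max(4,2)=4c; end=68; A:t8 B:t7
  9. 3=3c; end=71; A:t8 B:t7

end_cycle[8] = 68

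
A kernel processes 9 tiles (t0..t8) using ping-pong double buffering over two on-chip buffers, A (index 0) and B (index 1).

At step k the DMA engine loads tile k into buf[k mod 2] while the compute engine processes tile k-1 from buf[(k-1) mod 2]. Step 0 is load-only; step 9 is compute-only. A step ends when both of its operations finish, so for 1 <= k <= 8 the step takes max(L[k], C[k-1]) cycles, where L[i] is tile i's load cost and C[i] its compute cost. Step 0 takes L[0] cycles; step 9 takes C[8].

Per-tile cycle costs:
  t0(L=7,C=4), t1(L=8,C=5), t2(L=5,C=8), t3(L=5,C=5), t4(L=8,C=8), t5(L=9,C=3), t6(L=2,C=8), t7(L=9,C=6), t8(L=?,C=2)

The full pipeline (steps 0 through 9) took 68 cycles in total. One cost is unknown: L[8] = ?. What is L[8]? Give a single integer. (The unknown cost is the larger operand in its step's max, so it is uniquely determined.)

step 0: dur = L[0]=7 = 7
step 1: dur = max(L[1]=8, C[0]=4) = 8
step 2: dur = max(L[2]=5, C[1]=5) = 5
step 3: dur = max(L[3]=5, C[2]=8) = 8
step 4: dur = max(L[4]=8, C[3]=5) = 8
step 5: dur = max(L[5]=9, C[4]=8) = 9
step 6: dur = max(L[6]=2, C[5]=3) = 3
step 7: dur = max(L[7]=9, C[6]=8) = 9
step 8: dur = max(L[8]=?, C[7]=6) = L[8]  (unknown; binding)
step 9: dur = C[8]=2 = 2
sum of known step durations = 59
dur[8] = total - known = 68 - 59 = 9
L[8] is the binding max in step 8, so L[8] = dur[8] = 9

L[8] = 9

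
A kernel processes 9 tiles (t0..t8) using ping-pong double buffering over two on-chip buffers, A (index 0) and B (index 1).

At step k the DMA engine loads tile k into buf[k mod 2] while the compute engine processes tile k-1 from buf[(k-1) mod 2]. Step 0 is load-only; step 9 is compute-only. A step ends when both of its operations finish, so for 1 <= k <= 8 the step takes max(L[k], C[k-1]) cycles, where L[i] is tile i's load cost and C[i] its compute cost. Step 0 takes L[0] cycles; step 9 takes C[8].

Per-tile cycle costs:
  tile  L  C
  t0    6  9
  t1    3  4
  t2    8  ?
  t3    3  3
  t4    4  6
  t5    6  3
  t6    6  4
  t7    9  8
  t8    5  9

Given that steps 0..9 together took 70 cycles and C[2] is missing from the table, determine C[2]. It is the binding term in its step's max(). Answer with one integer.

step 0 = dur = L[0]=6 = 6
step 1 = dur = max(L[1]=3, C[0]=9) = 9
step 2 = dur = max(L[2]=8, C[1]=4) = 8
step 3 = dur = max(L[3]=3, C[2]=?) = C[2]  (unknown; binding)
step 4 = dur = max(L[4]=4, C[3]=3) = 4
step 5 = dur = max(L[5]=6, C[4]=6) = 6
step 6 = dur = max(L[6]=6, C[5]=3) = 6
step 7 = dur = max(L[7]=9, C[6]=4) = 9
step 8 = dur = max(L[8]=5, C[7]=8) = 8
step 9 = dur = C[8]=9 = 9
sum of known step durations = 65
dur[3] = total - known = 70 - 65 = 5
C[2] is the binding max in step 3, so C[2] = dur[3] = 5

C[2] = 5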